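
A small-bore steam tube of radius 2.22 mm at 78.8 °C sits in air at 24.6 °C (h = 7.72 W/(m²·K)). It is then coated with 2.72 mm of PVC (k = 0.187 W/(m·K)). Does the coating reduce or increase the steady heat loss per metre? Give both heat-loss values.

increases: 5.84 → 11.2 W/m

Critical radius for a cylinder: r_cr = k/h = 0.0242 m = 2.42 cm.
Outer radius after coating: r₂ = 0.00222 + 0.00272 = 0.00494 m.
Since r₁ < r_cr and r₂ ≤ r_cr, the coating moves toward the maximum at r_cr — heat loss rises.
Bare: R = 1/(2πr₁h) = 9.286 m·K/W; Q = 54.2/9.286 = 5.84 W/m.
Coated: R = R_cond + R_conv = 4.854 m·K/W; Q = 54.2/4.854 = 11.2 W/m.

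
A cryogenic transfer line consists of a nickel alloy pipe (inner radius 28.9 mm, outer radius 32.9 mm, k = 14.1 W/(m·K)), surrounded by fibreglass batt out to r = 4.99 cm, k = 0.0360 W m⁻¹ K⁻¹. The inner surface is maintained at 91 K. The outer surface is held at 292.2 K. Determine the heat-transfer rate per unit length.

Resistance network (inner→outer):
  R'_nickel alloy = ln(0.0329/0.0289)/(2πk) = 0.1296/(2π·14.1) = 0.001463 m·K/W
  R'_fibreglass batt = ln(0.0499/0.0329)/(2πk) = 0.4165/(2π·0.0360) = 1.842 m·K/W
ΣR = 0.001463 + 1.842 = 1.843 m·K/W
Q' = ΔT/ΣR = (91 K − 292.2 K)/1.843 = -109 W/m
(Negative Q' ⇒ heat flows inward; heat gain = 109 W/m.)

Q' = 109 W/m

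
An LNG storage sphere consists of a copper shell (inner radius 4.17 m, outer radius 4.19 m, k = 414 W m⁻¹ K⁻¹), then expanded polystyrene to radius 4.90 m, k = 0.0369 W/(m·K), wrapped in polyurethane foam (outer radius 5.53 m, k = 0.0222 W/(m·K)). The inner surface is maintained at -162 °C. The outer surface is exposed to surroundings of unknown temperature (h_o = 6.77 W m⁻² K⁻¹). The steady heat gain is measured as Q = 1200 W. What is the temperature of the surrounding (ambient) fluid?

Sum the resistances:
  R_copper = (1/4.17 − 1/4.19)/(4πk) = 0.001145/(4π·414) = 2.200×10^-7 K/W
  R_expanded polystyrene = (1/4.19 − 1/4.90)/(4πk) = 0.03458/(4π·0.0369) = 0.07458 K/W
  R_polyurethane foam = (1/4.90 − 1/5.53)/(4πk) = 0.02325/(4π·0.0222) = 0.08334 K/W
  R_conv,out = 1/(4πr²h) = 1/(4π·5.53²·6.77) = 3.844×10^-4 K/W
ΣR = 0.1583 K/W
ΔT = Q·ΣR = 1200 × 0.1583 = 190.0 K
Heat flows inward, so T_out = T_in + ΔT = -162 + 190.0 = 28.0 °C

T_out = 28.0 °C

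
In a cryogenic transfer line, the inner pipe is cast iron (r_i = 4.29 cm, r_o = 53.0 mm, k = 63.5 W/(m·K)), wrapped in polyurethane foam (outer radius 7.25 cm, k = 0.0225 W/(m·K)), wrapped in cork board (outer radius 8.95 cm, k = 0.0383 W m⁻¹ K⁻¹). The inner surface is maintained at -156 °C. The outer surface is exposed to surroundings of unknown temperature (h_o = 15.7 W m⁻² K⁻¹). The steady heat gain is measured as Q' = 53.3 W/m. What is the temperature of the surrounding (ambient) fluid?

T_out = 14.8 °C

Series resistances:
  R'_cast iron = ln(0.0530/0.0429)/(2πk) = 0.2114/(2π·63.5) = 5.299×10^-4 m·K/W
  R'_polyurethane foam = ln(0.0725/0.0530)/(2πk) = 0.3133/(2π·0.0225) = 2.216 m·K/W
  R'_cork board = ln(0.0895/0.0725)/(2πk) = 0.2107/(2π·0.0383) = 0.8754 m·K/W
  R'_conv,out = 1/(2πr h) = 1/(2π·0.0895·15.7) = 0.1133 m·K/W
ΣR = 3.205 m·K/W
ΔT = Q'·ΣR = 53.3 × 3.205 = 170.8 K
Heat flows inward, so T_out = T_in + ΔT = -156 + 170.8 = 14.8 °C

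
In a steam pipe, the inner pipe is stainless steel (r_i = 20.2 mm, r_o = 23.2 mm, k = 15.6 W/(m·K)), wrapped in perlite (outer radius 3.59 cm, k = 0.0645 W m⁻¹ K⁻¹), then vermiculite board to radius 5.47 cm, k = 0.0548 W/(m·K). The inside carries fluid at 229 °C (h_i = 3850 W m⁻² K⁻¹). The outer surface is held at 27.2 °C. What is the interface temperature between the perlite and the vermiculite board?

T = 134 °C

Series thermal resistances, inner to outer:
  R'_conv,in = 1/(2πr h) = 1/(2π·0.0202·3850) = 0.002046 m·K/W
  R'_stainless steel = ln(0.0232/0.0202)/(2πk) = 0.1385/(2π·15.6) = 0.001413 m·K/W
  R'_perlite = ln(0.0359/0.0232)/(2πk) = 0.4366/(2π·0.0645) = 1.077 m·K/W
  R'_vermiculite board = ln(0.0547/0.0359)/(2πk) = 0.4211/(2π·0.0548) = 1.223 m·K/W
ΣR = 0.002046 + 0.001413 + 1.077 + 1.223 = 2.303 m·K/W
Q' = ΔT/ΣR = (229 °C − 27.2 °C)/2.303 = 87.62 W/m
From the inner boundary to the perlite/vermiculite board interface, ΣR_partial = 1.080 m·K/W.
T_interface = T_in − Q'·ΣR_partial = 229 °C − (87.62)(1.080) = 134 °C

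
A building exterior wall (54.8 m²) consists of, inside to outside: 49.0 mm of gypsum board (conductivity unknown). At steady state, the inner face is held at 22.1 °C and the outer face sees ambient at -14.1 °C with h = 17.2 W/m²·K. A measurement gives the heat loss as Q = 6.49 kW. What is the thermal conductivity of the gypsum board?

ΣR = ΔT/Q = |22.1 − -14.1|/6490 = 0.005578 K/W
Known resistances:
  R_conv,out = 1/(hA) = 1/(17.2·54.8) = 0.001061 K/W
R_gypsum board = ΣR − ΣR_known = 0.005578 − 0.001061 = 0.004517 K/W
L/(kA) = 0.004517 ⇒ k = 0.0490/(0.004517·54.8) = 0.198 W/m·K

k = 0.198 W/m·K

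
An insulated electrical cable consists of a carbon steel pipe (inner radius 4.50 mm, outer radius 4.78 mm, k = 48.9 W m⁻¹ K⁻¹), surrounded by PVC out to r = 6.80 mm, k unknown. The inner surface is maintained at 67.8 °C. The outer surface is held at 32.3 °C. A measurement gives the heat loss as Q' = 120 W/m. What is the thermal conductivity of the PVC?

ΣR = ΔT/Q' = |67.8 − 32.3|/120 = 0.2958 m·K/W
Known resistances:
  R'_carbon steel = ln(0.00478/0.00450)/(2πk) = 0.06036/(2π·48.9) = 1.965×10^-4 m·K/W
R_PVC = ΣR − ΣR_known = 0.2958 − 1.965×10^-4 = 0.2956 m·K/W
ln(r₂/r₁)/(2πk) = 0.2956 ⇒ k = 0.3525/(2π·0.2956) = 0.190 W/m·K

k = 0.190 W/m·K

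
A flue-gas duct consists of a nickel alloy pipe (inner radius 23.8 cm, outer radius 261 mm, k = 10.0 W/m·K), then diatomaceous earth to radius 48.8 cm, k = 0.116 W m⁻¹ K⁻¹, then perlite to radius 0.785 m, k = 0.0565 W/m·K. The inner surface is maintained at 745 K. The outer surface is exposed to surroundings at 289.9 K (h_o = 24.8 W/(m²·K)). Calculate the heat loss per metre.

Treat each layer as a resistance in series:
  R'_nickel alloy = ln(0.261/0.238)/(2πk) = 0.09225/(2π·10.0) = 0.001468 m·K/W
  R'_diatomaceous earth = ln(0.488/0.261)/(2πk) = 0.6258/(2π·0.116) = 0.8586 m·K/W
  R'_perlite = ln(0.785/0.488)/(2πk) = 0.4754/(2π·0.0565) = 1.339 m·K/W
  R'_conv,out = 1/(2πr h) = 1/(2π·0.785·24.8) = 0.008175 m·K/W
ΣR = 0.001468 + 0.8586 + 1.339 + 0.008175 = 2.207 m·K/W
Q' = ΔT/ΣR = (745 K − 289.9 K)/2.207 = 206 W/m

Q' = 206 W/m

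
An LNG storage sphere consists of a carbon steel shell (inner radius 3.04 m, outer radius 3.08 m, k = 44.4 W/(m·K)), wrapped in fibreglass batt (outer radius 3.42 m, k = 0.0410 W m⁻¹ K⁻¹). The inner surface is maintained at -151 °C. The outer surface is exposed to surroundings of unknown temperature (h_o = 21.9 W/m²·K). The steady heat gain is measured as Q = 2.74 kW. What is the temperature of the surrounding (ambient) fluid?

T_out = 21.5 °C

Sum the resistances:
  R_carbon steel = (1/3.04 − 1/3.08)/(4πk) = 0.004272/(4π·44.4) = 7.657×10^-6 K/W
  R_fibreglass batt = (1/3.08 − 1/3.42)/(4πk) = 0.03228/(4π·0.0410) = 0.06265 K/W
  R_conv,out = 1/(4πr²h) = 1/(4π·3.42²·21.9) = 3.107×10^-4 K/W
ΣR = 0.06297 K/W
ΔT = Q·ΣR = 2740 × 0.06297 = 172.5 K
Heat flows inward, so T_out = T_in + ΔT = -151 + 172.5 = 21.5 °C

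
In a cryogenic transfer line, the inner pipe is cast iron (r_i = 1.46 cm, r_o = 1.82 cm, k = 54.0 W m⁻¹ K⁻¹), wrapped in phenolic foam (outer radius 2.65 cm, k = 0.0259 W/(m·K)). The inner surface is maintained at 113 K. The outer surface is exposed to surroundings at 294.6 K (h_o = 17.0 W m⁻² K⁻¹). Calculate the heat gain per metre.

Q' = 68.2 W/m

Resistance network (inner→outer):
  R'_cast iron = ln(0.0182/0.0146)/(2πk) = 0.2204/(2π·54.0) = 6.496×10^-4 m·K/W
  R'_phenolic foam = ln(0.0265/0.0182)/(2πk) = 0.3757/(2π·0.0259) = 2.309 m·K/W
  R'_conv,out = 1/(2πr h) = 1/(2π·0.0265·17.0) = 0.3533 m·K/W
ΣR = 6.496×10^-4 + 2.309 + 0.3533 = 2.663 m·K/W
Q' = ΔT/ΣR = (113 K − 294.6 K)/2.663 = -68.2 W/m
(Negative Q' ⇒ heat flows inward; heat gain = 68.2 W/m.)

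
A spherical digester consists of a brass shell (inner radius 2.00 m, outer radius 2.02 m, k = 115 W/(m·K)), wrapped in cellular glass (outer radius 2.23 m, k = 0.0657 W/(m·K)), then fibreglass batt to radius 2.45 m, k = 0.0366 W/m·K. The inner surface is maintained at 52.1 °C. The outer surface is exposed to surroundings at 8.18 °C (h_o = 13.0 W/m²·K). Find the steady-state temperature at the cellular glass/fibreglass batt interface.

T = 35.0 °C

Treat each layer as a resistance in series:
  R_brass = (1/2.00 − 1/2.02)/(4πk) = 0.004950/(4π·115) = 3.426×10^-6 K/W
  R_cellular glass = (1/2.02 − 1/2.23)/(4πk) = 0.04662/(4π·0.0657) = 0.05647 K/W
  R_fibreglass batt = (1/2.23 − 1/2.45)/(4πk) = 0.04027/(4π·0.0366) = 0.08755 K/W
  R_conv,out = 1/(4πr²h) = 1/(4π·2.45²·13.0) = 0.001020 K/W
ΣR = 3.426×10^-6 + 0.05647 + 0.08755 + 0.001020 = 0.1450 K/W
Q = ΔT/ΣR = (52.1 °C − 8.18 °C)/0.1450 = 302.9 W
From the inner boundary to the cellular glass/fibreglass batt interface, ΣR_partial = 0.05647 K/W.
T_interface = T_in − Q·ΣR_partial = 52.1 °C − (302.9)(0.05647) = 35.0 °C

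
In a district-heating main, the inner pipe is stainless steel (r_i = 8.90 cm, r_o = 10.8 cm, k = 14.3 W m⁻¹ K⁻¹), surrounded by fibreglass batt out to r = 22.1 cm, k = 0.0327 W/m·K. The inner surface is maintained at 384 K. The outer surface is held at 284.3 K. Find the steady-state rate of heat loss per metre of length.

Q' = 28.6 W/m

Series thermal resistances, inner to outer:
  R'_stainless steel = ln(0.108/0.0890)/(2πk) = 0.1935/(2π·14.3) = 0.002154 m·K/W
  R'_fibreglass batt = ln(0.221/0.108)/(2πk) = 0.7160/(2π·0.0327) = 3.485 m·K/W
ΣR = 0.002154 + 3.485 = 3.487 m·K/W
Q' = ΔT/ΣR = (384 K − 284.3 K)/3.487 = 28.6 W/m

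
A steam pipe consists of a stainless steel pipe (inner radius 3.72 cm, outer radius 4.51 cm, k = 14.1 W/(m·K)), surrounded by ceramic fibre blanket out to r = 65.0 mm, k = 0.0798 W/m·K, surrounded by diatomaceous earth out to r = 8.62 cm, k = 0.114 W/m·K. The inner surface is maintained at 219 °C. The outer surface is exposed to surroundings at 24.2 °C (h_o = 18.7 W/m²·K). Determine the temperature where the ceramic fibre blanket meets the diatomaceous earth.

T = 103 °C

Treat each layer as a resistance in series:
  R'_stainless steel = ln(0.0451/0.0372)/(2πk) = 0.1926/(2π·14.1) = 0.002174 m·K/W
  R'_ceramic fibre blanket = ln(0.0650/0.0451)/(2πk) = 0.3655/(2π·0.0798) = 0.7290 m·K/W
  R'_diatomaceous earth = ln(0.0862/0.0650)/(2πk) = 0.2823/(2π·0.114) = 0.3941 m·K/W
  R'_conv,out = 1/(2πr h) = 1/(2π·0.0862·18.7) = 0.09874 m·K/W
ΣR = 0.002174 + 0.7290 + 0.3941 + 0.09874 = 1.224 m·K/W
Q' = ΔT/ΣR = (219 °C − 24.2 °C)/1.224 = 159.2 W/m
From the inner boundary to the ceramic fibre blanket/diatomaceous earth interface, ΣR_partial = 0.7312 m·K/W.
T_interface = T_in − Q'·ΣR_partial = 219 °C − (159.2)(0.7312) = 103 °C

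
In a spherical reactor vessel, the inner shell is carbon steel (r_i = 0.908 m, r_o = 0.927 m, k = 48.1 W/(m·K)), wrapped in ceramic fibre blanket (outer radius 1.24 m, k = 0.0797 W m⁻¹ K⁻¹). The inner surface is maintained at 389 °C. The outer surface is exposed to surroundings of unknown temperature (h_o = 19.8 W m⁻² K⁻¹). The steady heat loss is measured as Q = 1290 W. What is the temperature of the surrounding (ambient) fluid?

Series resistances:
  R_carbon steel = (1/0.908 − 1/0.927)/(4πk) = 0.02257/(4π·48.1) = 3.735×10^-5 K/W
  R_ceramic fibre blanket = (1/0.927 − 1/1.24)/(4πk) = 0.2723/(4π·0.0797) = 0.2719 K/W
  R_conv,out = 1/(4πr²h) = 1/(4π·1.24²·19.8) = 0.002614 K/W
ΣR = 0.2745 K/W
ΔT = Q·ΣR = 1290 × 0.2745 = 354.1 K
Heat flows outward, so T_out = T_in − ΔT = 389 − 354.1 = 34.9 °C

T_out = 34.9 °C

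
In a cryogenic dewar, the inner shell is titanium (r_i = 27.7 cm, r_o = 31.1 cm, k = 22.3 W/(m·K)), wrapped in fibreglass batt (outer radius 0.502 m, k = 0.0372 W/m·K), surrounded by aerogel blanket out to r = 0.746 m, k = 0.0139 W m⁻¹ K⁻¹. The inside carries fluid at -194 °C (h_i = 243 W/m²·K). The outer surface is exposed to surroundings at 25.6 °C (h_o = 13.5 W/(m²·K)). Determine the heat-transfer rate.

Resistance network (inner→outer):
  R_conv,in = 1/(4πr²h) = 1/(4π·0.277²·243) = 0.004268 K/W
  R_titanium = (1/0.277 − 1/0.311)/(4πk) = 0.3947/(4π·22.3) = 0.001408 K/W
  R_fibreglass batt = (1/0.311 − 1/0.502)/(4πk) = 1.223/(4π·0.0372) = 2.617 K/W
  R_aerogel blanket = (1/0.502 − 1/0.746)/(4πk) = 0.6515/(4π·0.0139) = 3.730 K/W
  R_conv,out = 1/(4πr²h) = 1/(4π·0.746²·13.5) = 0.01059 K/W
ΣR = 0.004268 + 0.001408 + 2.617 + 3.730 + 0.01059 = 6.363 K/W
Q = ΔT/ΣR = (-194 °C − 25.6 °C)/6.363 = -34.5 W
(Negative Q ⇒ heat flows inward; heat gain = 34.5 W.)

Q = 34.5 W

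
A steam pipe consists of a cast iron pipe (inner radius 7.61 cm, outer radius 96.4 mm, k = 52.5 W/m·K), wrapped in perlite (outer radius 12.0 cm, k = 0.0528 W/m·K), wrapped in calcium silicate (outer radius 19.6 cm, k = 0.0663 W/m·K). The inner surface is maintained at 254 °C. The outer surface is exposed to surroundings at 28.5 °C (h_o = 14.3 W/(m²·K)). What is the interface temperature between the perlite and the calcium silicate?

T = 175 °C

Treat each layer as a resistance in series:
  R'_cast iron = ln(0.0964/0.0761)/(2πk) = 0.2365/(2π·52.5) = 7.168×10^-4 m·K/W
  R'_perlite = ln(0.120/0.0964)/(2πk) = 0.2190/(2π·0.0528) = 0.6601 m·K/W
  R'_calcium silicate = ln(0.196/0.120)/(2πk) = 0.4906/(2π·0.0663) = 1.178 m·K/W
  R'_conv,out = 1/(2πr h) = 1/(2π·0.196·14.3) = 0.05678 m·K/W
ΣR = 7.168×10^-4 + 0.6601 + 1.178 + 0.05678 = 1.896 m·K/W
Q' = ΔT/ΣR = (254 °C − 28.5 °C)/1.896 = 118.9 W/m
From the inner boundary to the perlite/calcium silicate interface, ΣR_partial = 0.6608 m·K/W.
T_interface = T_in − Q'·ΣR_partial = 254 °C − (118.9)(0.6608) = 175 °C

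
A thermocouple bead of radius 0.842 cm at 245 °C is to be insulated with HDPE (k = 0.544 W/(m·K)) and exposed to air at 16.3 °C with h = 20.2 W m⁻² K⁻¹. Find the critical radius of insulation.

r_cr = 5.39 cm

For a sphere, r_cr = 2k_ins/h = 2·0.544/20.2 = 0.0539 m = 5.39 cm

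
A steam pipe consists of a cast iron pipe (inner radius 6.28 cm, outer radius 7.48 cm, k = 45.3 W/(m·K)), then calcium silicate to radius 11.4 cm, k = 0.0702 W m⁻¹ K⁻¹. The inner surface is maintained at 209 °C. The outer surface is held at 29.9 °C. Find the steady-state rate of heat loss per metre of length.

Q' = 187 W/m

Resistance network (inner→outer):
  R'_cast iron = ln(0.0748/0.0628)/(2πk) = 0.1749/(2π·45.3) = 6.144×10^-4 m·K/W
  R'_calcium silicate = ln(0.114/0.0748)/(2πk) = 0.4214/(2π·0.0702) = 0.9553 m·K/W
ΣR = 6.144×10^-4 + 0.9553 = 0.9559 m·K/W
Q' = ΔT/ΣR = (209 °C − 29.9 °C)/0.9559 = 187 W/m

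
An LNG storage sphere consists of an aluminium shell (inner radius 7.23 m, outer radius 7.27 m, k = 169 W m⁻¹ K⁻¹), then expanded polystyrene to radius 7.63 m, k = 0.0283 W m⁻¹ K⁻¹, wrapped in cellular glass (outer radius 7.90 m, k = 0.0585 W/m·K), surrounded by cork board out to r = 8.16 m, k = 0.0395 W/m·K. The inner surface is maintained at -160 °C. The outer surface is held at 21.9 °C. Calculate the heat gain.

Q = 5600 W

Series thermal resistances, inner to outer:
  R_aluminium = (1/7.23 − 1/7.27)/(4πk) = 7.610×10^-4/(4π·169) = 3.583×10^-7 K/W
  R_expanded polystyrene = (1/7.27 − 1/7.63)/(4πk) = 0.006490/(4π·0.0283) = 0.01825 K/W
  R_cellular glass = (1/7.63 − 1/7.90)/(4πk) = 0.004479/(4π·0.0585) = 0.006093 K/W
  R_cork board = (1/7.90 − 1/8.16)/(4πk) = 0.004033/(4π·0.0395) = 0.008125 K/W
ΣR = 3.583×10^-7 + 0.01825 + 0.006093 + 0.008125 = 0.03247 K/W
Q = ΔT/ΣR = (-160 °C − 21.9 °C)/0.03247 = -5600 W
(Negative Q ⇒ heat flows inward; heat gain = 5600 W.)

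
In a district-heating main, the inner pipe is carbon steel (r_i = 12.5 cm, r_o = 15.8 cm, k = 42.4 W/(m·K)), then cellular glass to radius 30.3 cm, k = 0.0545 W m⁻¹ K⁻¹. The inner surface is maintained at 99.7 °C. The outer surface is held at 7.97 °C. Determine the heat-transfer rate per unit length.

Resistance network (inner→outer):
  R'_carbon steel = ln(0.158/0.125)/(2πk) = 0.2343/(2π·42.4) = 8.794×10^-4 m·K/W
  R'_cellular glass = ln(0.303/0.158)/(2πk) = 0.6511/(2π·0.0545) = 1.902 m·K/W
ΣR = 8.794×10^-4 + 1.902 = 1.903 m·K/W
Q' = ΔT/ΣR = (99.7 °C − 7.97 °C)/1.903 = 48.2 W/m

Q' = 48.2 W/m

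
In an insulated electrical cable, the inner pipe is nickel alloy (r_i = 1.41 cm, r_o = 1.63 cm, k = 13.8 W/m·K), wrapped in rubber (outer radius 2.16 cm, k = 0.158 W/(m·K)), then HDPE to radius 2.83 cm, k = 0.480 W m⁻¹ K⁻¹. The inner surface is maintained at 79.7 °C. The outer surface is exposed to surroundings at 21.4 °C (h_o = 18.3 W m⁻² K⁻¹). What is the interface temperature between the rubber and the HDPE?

Series thermal resistances, inner to outer:
  R'_nickel alloy = ln(0.0163/0.0141)/(2πk) = 0.1450/(2π·13.8) = 0.001672 m·K/W
  R'_rubber = ln(0.0216/0.0163)/(2πk) = 0.2815/(2π·0.158) = 0.2836 m·K/W
  R'_HDPE = ln(0.0283/0.0216)/(2πk) = 0.2702/(2π·0.480) = 0.08958 m·K/W
  R'_conv,out = 1/(2πr h) = 1/(2π·0.0283·18.3) = 0.3073 m·K/W
ΣR = 0.001672 + 0.2836 + 0.08958 + 0.3073 = 0.6822 m·K/W
Q' = ΔT/ΣR = (79.7 °C − 21.4 °C)/0.6822 = 85.46 W/m
From the inner boundary to the rubber/HDPE interface, ΣR_partial = 0.2853 m·K/W.
T_interface = T_in − Q'·ΣR_partial = 79.7 °C − (85.46)(0.2853) = 55.3 °C

T = 55.3 °C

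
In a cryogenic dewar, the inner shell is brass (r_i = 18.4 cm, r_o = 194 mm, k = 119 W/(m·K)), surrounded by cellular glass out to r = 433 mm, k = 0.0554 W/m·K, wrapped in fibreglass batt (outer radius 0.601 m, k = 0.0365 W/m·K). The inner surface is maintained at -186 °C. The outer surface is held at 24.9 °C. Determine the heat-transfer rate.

Q = 38.4 W

Resistance network (inner→outer):
  R_brass = (1/0.184 − 1/0.194)/(4πk) = 0.2801/(4π·119) = 1.873×10^-4 K/W
  R_cellular glass = (1/0.194 − 1/0.433)/(4πk) = 2.845/(4π·0.0554) = 4.087 K/W
  R_fibreglass batt = (1/0.433 − 1/0.601)/(4πk) = 0.6456/(4π·0.0365) = 1.407 K/W
ΣR = 1.873×10^-4 + 4.087 + 1.407 = 5.494 K/W
Q = ΔT/ΣR = (-186 °C − 24.9 °C)/5.494 = -38.4 W
(Negative Q ⇒ heat flows inward; heat gain = 38.4 W.)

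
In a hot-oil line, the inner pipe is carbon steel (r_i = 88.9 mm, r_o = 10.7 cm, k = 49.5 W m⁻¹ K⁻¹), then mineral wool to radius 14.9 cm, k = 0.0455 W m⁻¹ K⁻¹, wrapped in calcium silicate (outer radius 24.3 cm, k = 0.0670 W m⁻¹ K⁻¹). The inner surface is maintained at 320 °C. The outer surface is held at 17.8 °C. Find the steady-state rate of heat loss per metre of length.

Q' = 130 W/m

Treat each layer as a resistance in series:
  R'_carbon steel = ln(0.107/0.0889)/(2πk) = 0.1853/(2π·49.5) = 5.958×10^-4 m·K/W
  R'_mineral wool = ln(0.149/0.107)/(2πk) = 0.3311/(2π·0.0455) = 1.158 m·K/W
  R'_calcium silicate = ln(0.243/0.149)/(2πk) = 0.4891/(2π·0.0670) = 1.162 m·K/W
ΣR = 5.958×10^-4 + 1.158 + 1.162 = 2.321 m·K/W
Q' = ΔT/ΣR = (320 °C − 17.8 °C)/2.321 = 130 W/m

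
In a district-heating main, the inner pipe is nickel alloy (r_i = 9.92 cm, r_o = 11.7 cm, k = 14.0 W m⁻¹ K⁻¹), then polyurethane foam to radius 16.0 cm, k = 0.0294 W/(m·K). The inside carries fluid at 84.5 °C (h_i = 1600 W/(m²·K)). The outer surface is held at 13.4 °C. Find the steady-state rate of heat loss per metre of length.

Resistance network (inner→outer):
  R'_conv,in = 1/(2πr h) = 1/(2π·0.0992·1600) = 0.001003 m·K/W
  R'_nickel alloy = ln(0.117/0.0992)/(2πk) = 0.1650/(2π·14.0) = 0.001876 m·K/W
  R'_polyurethane foam = ln(0.160/0.117)/(2πk) = 0.3130/(2π·0.0294) = 1.694 m·K/W
ΣR = 0.001003 + 0.001876 + 1.694 = 1.697 m·K/W
Q' = ΔT/ΣR = (84.5 °C − 13.4 °C)/1.697 = 41.9 W/m

Q' = 41.9 W/m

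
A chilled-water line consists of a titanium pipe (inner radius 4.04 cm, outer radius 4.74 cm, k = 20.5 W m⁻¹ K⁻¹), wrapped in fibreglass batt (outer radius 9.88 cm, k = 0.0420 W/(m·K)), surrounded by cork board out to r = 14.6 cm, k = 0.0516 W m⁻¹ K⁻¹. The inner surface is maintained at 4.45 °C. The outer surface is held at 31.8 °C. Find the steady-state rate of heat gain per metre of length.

Resistance network (inner→outer):
  R'_titanium = ln(0.0474/0.0404)/(2πk) = 0.1598/(2π·20.5) = 0.001241 m·K/W
  R'_fibreglass batt = ln(0.0988/0.0474)/(2πk) = 0.7345/(2π·0.0420) = 2.783 m·K/W
  R'_cork board = ln(0.146/0.0988)/(2πk) = 0.3905/(2π·0.0516) = 1.204 m·K/W
ΣR = 0.001241 + 2.783 + 1.204 = 3.988 m·K/W
Q' = ΔT/ΣR = (4.45 °C − 31.8 °C)/3.988 = -6.86 W/m
(Negative Q' ⇒ heat flows inward; heat gain = 6.86 W/m.)

Q' = 6.86 W/m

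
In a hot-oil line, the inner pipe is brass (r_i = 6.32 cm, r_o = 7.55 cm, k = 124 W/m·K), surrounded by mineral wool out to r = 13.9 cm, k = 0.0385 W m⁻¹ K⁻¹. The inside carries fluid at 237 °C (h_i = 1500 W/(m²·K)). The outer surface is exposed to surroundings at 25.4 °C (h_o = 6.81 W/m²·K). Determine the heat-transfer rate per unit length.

Resistance network (inner→outer):
  R'_conv,in = 1/(2πr h) = 1/(2π·0.0632·1500) = 0.001679 m·K/W
  R'_brass = ln(0.0755/0.0632)/(2πk) = 0.1778/(2π·124) = 2.282×10^-4 m·K/W
  R'_mineral wool = ln(0.139/0.0755)/(2πk) = 0.6103/(2π·0.0385) = 2.523 m·K/W
  R'_conv,out = 1/(2πr h) = 1/(2π·0.139·6.81) = 0.1681 m·K/W
ΣR = 0.001679 + 2.282×10^-4 + 2.523 + 0.1681 = 2.693 m·K/W
Q' = ΔT/ΣR = (237 °C − 25.4 °C)/2.693 = 78.6 W/m

Q' = 78.6 W/m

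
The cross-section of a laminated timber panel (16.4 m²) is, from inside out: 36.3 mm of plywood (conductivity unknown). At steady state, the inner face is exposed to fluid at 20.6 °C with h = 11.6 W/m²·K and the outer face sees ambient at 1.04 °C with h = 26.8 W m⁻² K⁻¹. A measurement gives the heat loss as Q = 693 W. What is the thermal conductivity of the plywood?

k = 0.107 W/m·K

ΣR = ΔT/Q = |20.6 − 1.04|/693 = 0.02823 K/W
Known resistances:
  R_conv,in = 1/(hA) = 1/(11.6·16.4) = 0.005257 K/W
  R_conv,out = 1/(hA) = 1/(26.8·16.4) = 0.002275 K/W
R_plywood = ΣR − ΣR_known = 0.02823 − 0.007532 = 0.02070 K/W
L/(kA) = 0.02070 ⇒ k = 0.0363/(0.02070·16.4) = 0.107 W/m·K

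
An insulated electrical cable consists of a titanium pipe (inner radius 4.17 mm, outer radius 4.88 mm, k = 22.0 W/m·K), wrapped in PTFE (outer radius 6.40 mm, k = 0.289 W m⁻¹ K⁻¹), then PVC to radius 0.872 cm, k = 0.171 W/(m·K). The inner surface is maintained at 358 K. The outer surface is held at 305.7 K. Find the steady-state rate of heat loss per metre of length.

Q' = 119 W/m

Resistance network (inner→outer):
  R'_titanium = ln(0.00488/0.00417)/(2πk) = 0.1572/(2π·22.0) = 0.001137 m·K/W
  R'_PTFE = ln(0.00640/0.00488)/(2πk) = 0.2712/(2π·0.289) = 0.1493 m·K/W
  R'_PVC = ln(0.00872/0.00640)/(2πk) = 0.3093/(2π·0.171) = 0.2879 m·K/W
ΣR = 0.001137 + 0.1493 + 0.2879 = 0.4383 m·K/W
Q' = ΔT/ΣR = (358 K − 305.7 K)/0.4383 = 119 W/m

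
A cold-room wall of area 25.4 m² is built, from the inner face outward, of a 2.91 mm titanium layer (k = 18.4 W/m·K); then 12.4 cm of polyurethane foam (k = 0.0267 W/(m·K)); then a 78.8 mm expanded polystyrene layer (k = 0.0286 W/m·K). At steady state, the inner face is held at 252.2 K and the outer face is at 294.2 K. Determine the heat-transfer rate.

Q = 144 W

Treat each layer as a resistance in series:
  R_titanium = L/(kA) = 0.00291/(18.4·25.4) = 6.226×10^-6 K/W
  R_polyurethane foam = L/(kA) = 0.124/(0.0267·25.4) = 0.1828 K/W
  R_expanded polystyrene = L/(kA) = 0.0788/(0.0286·25.4) = 0.1085 K/W
ΣR = 6.226×10^-6 + 0.1828 + 0.1085 = 0.2913 K/W
Q = ΔT/ΣR = (252.2 K − 294.2 K)/0.2913 = -144 W
(Negative Q ⇒ heat flows inward; heat gain = 144 W.)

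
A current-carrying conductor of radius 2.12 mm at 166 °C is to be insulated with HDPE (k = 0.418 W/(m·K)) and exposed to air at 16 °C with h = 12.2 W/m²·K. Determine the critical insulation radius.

r_cr = 3.43 cm

For a cylinder, r_cr = k_ins/h = 0.418/12.2 = 0.0343 m = 3.43 cm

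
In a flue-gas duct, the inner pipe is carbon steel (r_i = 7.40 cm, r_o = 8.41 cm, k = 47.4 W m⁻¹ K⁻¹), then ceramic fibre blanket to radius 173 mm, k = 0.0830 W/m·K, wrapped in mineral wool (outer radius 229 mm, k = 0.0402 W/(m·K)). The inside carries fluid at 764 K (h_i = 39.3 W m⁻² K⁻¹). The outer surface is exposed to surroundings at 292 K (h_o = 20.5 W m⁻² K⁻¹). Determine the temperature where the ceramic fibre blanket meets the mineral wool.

Resistance network (inner→outer):
  R'_conv,in = 1/(2πr h) = 1/(2π·0.0740·39.3) = 0.05473 m·K/W
  R'_carbon steel = ln(0.0841/0.0740)/(2πk) = 0.1279/(2π·47.4) = 4.296×10^-4 m·K/W
  R'_ceramic fibre blanket = ln(0.173/0.0841)/(2πk) = 0.7213/(2π·0.0830) = 1.383 m·K/W
  R'_mineral wool = ln(0.229/0.173)/(2πk) = 0.2804/(2π·0.0402) = 1.110 m·K/W
  R'_conv,out = 1/(2πr h) = 1/(2π·0.229·20.5) = 0.03390 m·K/W
ΣR = 0.05473 + 4.296×10^-4 + 1.383 + 1.110 + 0.03390 = 2.582 m·K/W
Q' = ΔT/ΣR = (764 K − 292 K)/2.582 = 182.8 W/m
From the inner boundary to the ceramic fibre blanket/mineral wool interface, ΣR_partial = 1.438 m·K/W.
T_interface = T_in − Q'·ΣR_partial = 764 K − (182.8)(1.438) = 501 K

T = 501 K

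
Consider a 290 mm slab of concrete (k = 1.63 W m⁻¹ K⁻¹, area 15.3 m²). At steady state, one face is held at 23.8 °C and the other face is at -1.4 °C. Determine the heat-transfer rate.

Q = 2.17 kW

Q = kA·ΔT/L = 1.63 × 15.3 × |23.8 °C − -1.4 °C| / 0.290 = 2170 W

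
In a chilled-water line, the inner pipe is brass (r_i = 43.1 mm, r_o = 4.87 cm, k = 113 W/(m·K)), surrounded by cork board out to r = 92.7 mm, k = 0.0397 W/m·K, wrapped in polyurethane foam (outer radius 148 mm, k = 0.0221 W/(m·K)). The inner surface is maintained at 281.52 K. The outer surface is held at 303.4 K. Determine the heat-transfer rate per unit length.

Q' = 3.68 W/m

Treat each layer as a resistance in series:
  R'_brass = ln(0.0487/0.0431)/(2πk) = 0.1222/(2π·113) = 1.721×10^-4 m·K/W
  R'_cork board = ln(0.0927/0.0487)/(2πk) = 0.6437/(2π·0.0397) = 2.581 m·K/W
  R'_polyurethane foam = ln(0.148/0.0927)/(2πk) = 0.4678/(2π·0.0221) = 3.369 m·K/W
ΣR = 1.721×10^-4 + 2.581 + 3.369 = 5.950 m·K/W
Q' = ΔT/ΣR = (281.52 K − 303.4 K)/5.950 = -3.68 W/m
(Negative Q' ⇒ heat flows inward; heat gain = 3.68 W/m.)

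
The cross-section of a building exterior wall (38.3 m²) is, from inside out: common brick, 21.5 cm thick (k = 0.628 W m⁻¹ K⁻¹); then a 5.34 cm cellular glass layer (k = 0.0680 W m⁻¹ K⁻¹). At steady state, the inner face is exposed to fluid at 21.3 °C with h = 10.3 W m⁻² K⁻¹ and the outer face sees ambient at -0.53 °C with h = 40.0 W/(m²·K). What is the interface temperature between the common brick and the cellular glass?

Series thermal resistances, inner to outer:
  R_conv,in = 1/(hA) = 1/(10.3·38.3) = 0.002535 K/W
  R_common brick = L/(kA) = 0.215/(0.628·38.3) = 0.008939 K/W
  R_cellular glass = L/(kA) = 0.0534/(0.0680·38.3) = 0.02050 K/W
  R_conv,out = 1/(hA) = 1/(40.0·38.3) = 6.527×10^-4 K/W
ΣR = 0.002535 + 0.008939 + 0.02050 + 6.527×10^-4 = 0.03263 K/W
Q = ΔT/ΣR = (21.3 °C − -0.53 °C)/0.03263 = 669.0 W
From the inner boundary to the common brick/cellular glass interface, ΣR_partial = 0.01147 K/W.
T_interface = T_in − Q·ΣR_partial = 21.3 °C − (669.0)(0.01147) = 13.6 °C

T = 13.6 °C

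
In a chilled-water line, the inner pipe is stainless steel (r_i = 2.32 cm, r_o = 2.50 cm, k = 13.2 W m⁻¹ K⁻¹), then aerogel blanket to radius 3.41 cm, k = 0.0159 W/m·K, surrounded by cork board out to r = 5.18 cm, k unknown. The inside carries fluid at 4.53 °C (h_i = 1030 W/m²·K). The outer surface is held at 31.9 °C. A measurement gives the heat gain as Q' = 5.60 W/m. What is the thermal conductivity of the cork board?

k = 0.0375 W/m·K

ΣR = ΔT/Q' = |4.53 − 31.9|/5.60 = 4.888 m·K/W
Known resistances:
  R'_conv,in = 1/(2πr h) = 1/(2π·0.0232·1030) = 0.006660 m·K/W
  R'_stainless steel = ln(0.0250/0.0232)/(2πk) = 0.07472/(2π·13.2) = 9.010×10^-4 m·K/W
  R'_aerogel blanket = ln(0.0341/0.0250)/(2πk) = 0.3104/(2π·0.0159) = 3.107 m·K/W
R_cork board = ΣR − ΣR_known = 4.888 − 3.115 = 1.773 m·K/W
ln(r₂/r₁)/(2πk) = 1.773 ⇒ k = 0.4181/(2π·1.773) = 0.0375 W/m·K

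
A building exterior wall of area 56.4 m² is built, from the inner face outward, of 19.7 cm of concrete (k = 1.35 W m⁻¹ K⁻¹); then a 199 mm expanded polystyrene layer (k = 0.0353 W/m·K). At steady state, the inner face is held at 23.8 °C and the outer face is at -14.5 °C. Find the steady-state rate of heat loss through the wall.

Q = 374 W

Series thermal resistances, inner to outer:
  R_concrete = L/(kA) = 0.197/(1.35·56.4) = 0.002587 K/W
  R_expanded polystyrene = L/(kA) = 0.199/(0.0353·56.4) = 0.09995 K/W
ΣR = 0.002587 + 0.09995 = 0.1025 K/W
Q = ΔT/ΣR = (23.8 °C − -14.5 °C)/0.1025 = 374 W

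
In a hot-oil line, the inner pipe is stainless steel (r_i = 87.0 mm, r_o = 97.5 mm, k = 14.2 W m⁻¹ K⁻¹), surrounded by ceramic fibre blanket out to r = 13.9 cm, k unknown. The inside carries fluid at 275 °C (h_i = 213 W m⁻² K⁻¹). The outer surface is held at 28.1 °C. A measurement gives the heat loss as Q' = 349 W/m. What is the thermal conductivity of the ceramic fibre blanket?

k = 0.0809 W/m·K

ΣR = ΔT/Q' = |275 − 28.1|/349 = 0.7074 m·K/W
Known resistances:
  R'_conv,in = 1/(2πr h) = 1/(2π·0.0870·213) = 0.008589 m·K/W
  R'_stainless steel = ln(0.0975/0.0870)/(2πk) = 0.1139/(2π·14.2) = 0.001277 m·K/W
R_ceramic fibre blanket = ΣR − ΣR_known = 0.7074 − 0.009866 = 0.6975 m·K/W
ln(r₂/r₁)/(2πk) = 0.6975 ⇒ k = 0.3546/(2π·0.6975) = 0.0809 W/m·K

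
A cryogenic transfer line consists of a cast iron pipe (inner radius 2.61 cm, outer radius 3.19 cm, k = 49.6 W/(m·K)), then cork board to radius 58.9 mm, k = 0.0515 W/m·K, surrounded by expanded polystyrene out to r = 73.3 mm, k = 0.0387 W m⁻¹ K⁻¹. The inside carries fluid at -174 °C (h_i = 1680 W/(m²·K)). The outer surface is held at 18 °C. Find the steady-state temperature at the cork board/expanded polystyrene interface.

Series thermal resistances, inner to outer:
  R'_conv,in = 1/(2πr h) = 1/(2π·0.0261·1680) = 0.003630 m·K/W
  R'_cast iron = ln(0.0319/0.0261)/(2πk) = 0.2007/(2π·49.6) = 6.439×10^-4 m·K/W
  R'_cork board = ln(0.0589/0.0319)/(2πk) = 0.6132/(2π·0.0515) = 1.895 m·K/W
  R'_expanded polystyrene = ln(0.0733/0.0589)/(2πk) = 0.2187/(2π·0.0387) = 0.8995 m·K/W
ΣR = 0.003630 + 6.439×10^-4 + 1.895 + 0.8995 = 2.799 m·K/W
Q' = ΔT/ΣR = (-174 °C − 18 °C)/2.799 = -68.60 W/m
From the inner boundary to the cork board/expanded polystyrene interface, ΣR_partial = 1.899 m·K/W.
T_interface = T_in − Q'·ΣR_partial = -174 °C − (-68.60)(1.899) = -43.7 °C

T = -43.7 °C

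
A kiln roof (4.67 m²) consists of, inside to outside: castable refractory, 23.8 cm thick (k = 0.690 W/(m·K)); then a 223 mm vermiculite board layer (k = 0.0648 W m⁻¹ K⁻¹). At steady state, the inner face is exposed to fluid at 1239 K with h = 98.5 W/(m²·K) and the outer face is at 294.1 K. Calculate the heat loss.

Q = 1160 W

Series thermal resistances, inner to outer:
  R_conv,in = 1/(hA) = 1/(98.5·4.67) = 0.002174 K/W
  R_castable refractory = L/(kA) = 0.238/(0.690·4.67) = 0.07386 K/W
  R_vermiculite board = L/(kA) = 0.223/(0.0648·4.67) = 0.7369 K/W
ΣR = 0.002174 + 0.07386 + 0.7369 = 0.8129 K/W
Q = ΔT/ΣR = (1239 K − 294.1 K)/0.8129 = 1160 W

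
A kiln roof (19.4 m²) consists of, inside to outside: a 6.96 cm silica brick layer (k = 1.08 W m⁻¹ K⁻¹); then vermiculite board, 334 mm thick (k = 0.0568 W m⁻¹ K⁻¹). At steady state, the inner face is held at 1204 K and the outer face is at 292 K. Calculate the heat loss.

Treat each layer as a resistance in series:
  R_silica brick = L/(kA) = 0.0696/(1.08·19.4) = 0.003322 K/W
  R_vermiculite board = L/(kA) = 0.334/(0.0568·19.4) = 0.3031 K/W
ΣR = 0.003322 + 0.3031 = 0.3064 K/W
Q = ΔT/ΣR = (1204 K − 292 K)/0.3064 = 2980 W

Q = 2.98 kW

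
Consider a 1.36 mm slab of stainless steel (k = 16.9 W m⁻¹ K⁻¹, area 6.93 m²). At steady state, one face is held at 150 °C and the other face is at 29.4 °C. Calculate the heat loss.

Q = 1.04×10^7 W

Q = kA·ΔT/L = 16.9 × 6.93 × |150 °C − 29.4 °C| / 0.00136 = 1.04×10^7 W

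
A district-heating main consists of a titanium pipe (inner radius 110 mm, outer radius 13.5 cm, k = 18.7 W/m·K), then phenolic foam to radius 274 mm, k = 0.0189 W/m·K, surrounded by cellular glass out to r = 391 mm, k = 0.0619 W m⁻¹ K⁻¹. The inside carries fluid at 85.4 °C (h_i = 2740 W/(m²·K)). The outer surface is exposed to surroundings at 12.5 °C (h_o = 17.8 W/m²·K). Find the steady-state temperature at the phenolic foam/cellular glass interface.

Series thermal resistances, inner to outer:
  R'_conv,in = 1/(2πr h) = 1/(2π·0.110·2740) = 5.281×10^-4 m·K/W
  R'_titanium = ln(0.135/0.110)/(2πk) = 0.2048/(2π·18.7) = 0.001743 m·K/W
  R'_phenolic foam = ln(0.274/0.135)/(2πk) = 0.7079/(2π·0.0189) = 5.961 m·K/W
  R'_cellular glass = ln(0.391/0.274)/(2πk) = 0.3556/(2π·0.0619) = 0.9143 m·K/W
  R'_conv,out = 1/(2πr h) = 1/(2π·0.391·17.8) = 0.02287 m·K/W
ΣR = 5.281×10^-4 + 0.001743 + 5.961 + 0.9143 + 0.02287 = 6.900 m·K/W
Q' = ΔT/ΣR = (85.4 °C − 12.5 °C)/6.900 = 10.57 W/m
From the inner boundary to the phenolic foam/cellular glass interface, ΣR_partial = 5.963 m·K/W.
T_interface = T_in − Q'·ΣR_partial = 85.4 °C − (10.57)(5.963) = 22.4 °C

T = 22.4 °C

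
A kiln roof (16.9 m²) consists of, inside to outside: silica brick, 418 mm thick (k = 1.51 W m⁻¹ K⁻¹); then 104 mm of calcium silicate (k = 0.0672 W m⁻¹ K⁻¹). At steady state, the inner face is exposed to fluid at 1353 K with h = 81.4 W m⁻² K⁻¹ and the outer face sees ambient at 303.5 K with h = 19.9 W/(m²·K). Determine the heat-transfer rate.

Q = 9400 W

Treat each layer as a resistance in series:
  R_conv,in = 1/(hA) = 1/(81.4·16.9) = 7.269×10^-4 K/W
  R_silica brick = L/(kA) = 0.418/(1.51·16.9) = 0.01638 K/W
  R_calcium silicate = L/(kA) = 0.104/(0.0672·16.9) = 0.09158 K/W
  R_conv,out = 1/(hA) = 1/(19.9·16.9) = 0.002973 K/W
ΣR = 7.269×10^-4 + 0.01638 + 0.09158 + 0.002973 = 0.1117 K/W
Q = ΔT/ΣR = (1353 K − 303.5 K)/0.1117 = 9400 W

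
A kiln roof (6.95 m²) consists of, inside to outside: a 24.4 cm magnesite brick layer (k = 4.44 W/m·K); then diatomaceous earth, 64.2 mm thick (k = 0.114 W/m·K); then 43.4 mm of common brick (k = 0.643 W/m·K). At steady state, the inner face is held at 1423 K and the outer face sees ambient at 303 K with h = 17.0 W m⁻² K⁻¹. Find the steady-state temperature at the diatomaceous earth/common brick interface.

Resistance network (inner→outer):
  R_magnesite brick = L/(kA) = 0.244/(4.44·6.95) = 0.007907 K/W
  R_diatomaceous earth = L/(kA) = 0.0642/(0.114·6.95) = 0.08103 K/W
  R_common brick = L/(kA) = 0.0434/(0.643·6.95) = 0.009712 K/W
  R_conv,out = 1/(hA) = 1/(17.0·6.95) = 0.008464 K/W
ΣR = 0.007907 + 0.08103 + 0.009712 + 0.008464 = 0.1071 K/W
Q = ΔT/ΣR = (1423 K − 303 K)/0.1071 = 10460 W
From the inner boundary to the diatomaceous earth/common brick interface, ΣR_partial = 0.08894 K/W.
T_interface = T_in − Q·ΣR_partial = 1423 K − (10460)(0.08894) = 493 K

T = 493 K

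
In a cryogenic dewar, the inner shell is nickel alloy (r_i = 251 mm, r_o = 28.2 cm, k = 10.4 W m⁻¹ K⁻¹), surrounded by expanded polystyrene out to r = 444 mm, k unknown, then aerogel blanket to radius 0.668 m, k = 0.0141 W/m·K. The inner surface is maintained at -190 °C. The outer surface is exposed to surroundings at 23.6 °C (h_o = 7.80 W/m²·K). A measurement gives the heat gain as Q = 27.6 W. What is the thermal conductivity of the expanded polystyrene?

ΣR = ΔT/Q = |-190 − 23.6|/27.6 = 7.739 K/W
Known resistances:
  R_nickel alloy = (1/0.251 − 1/0.282)/(4πk) = 0.4380/(4π·10.4) = 0.003351 K/W
  R_aerogel blanket = (1/0.444 − 1/0.668)/(4πk) = 0.7552/(4π·0.0141) = 4.262 K/W
  R_conv,out = 1/(4πr²h) = 1/(4π·0.668²·7.80) = 0.02286 K/W
R_expanded polystyrene = ΣR − ΣR_known = 7.739 − 4.288 = 3.451 K/W
(1/r₁−1/r₂)/(4πk) = 3.451 ⇒ k = 1.294/(4π·3.451) = 0.0298 W/m·K

k = 0.0298 W/m·K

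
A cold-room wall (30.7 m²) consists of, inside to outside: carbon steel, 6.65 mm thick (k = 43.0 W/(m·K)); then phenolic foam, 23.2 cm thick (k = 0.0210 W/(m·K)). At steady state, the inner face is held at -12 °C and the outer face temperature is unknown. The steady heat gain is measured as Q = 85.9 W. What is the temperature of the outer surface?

T_out = 18.9 °C

Sum the resistances:
  R_carbon steel = L/(kA) = 0.00665/(43.0·30.7) = 5.037×10^-6 K/W
  R_phenolic foam = L/(kA) = 0.232/(0.0210·30.7) = 0.3599 K/W
ΣR = 0.3599 K/W
ΔT = Q·ΣR = 85.9 × 0.3599 = 30.92 K
Heat flows inward, so T_out = T_in + ΔT = -12 + 30.92 = 18.9 °C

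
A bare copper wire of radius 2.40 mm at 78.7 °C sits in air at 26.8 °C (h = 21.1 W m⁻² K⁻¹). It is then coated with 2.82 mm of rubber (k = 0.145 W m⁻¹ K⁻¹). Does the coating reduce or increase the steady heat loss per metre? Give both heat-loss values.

Critical radius for a cylinder: r_cr = k/h = 0.00687 m = 0.687 cm.
Outer radius after coating: r₂ = 0.00240 + 0.00282 = 0.00522 m.
Since r₁ < r_cr and r₂ ≤ r_cr, the coating moves toward the maximum at r_cr — heat loss rises.
Bare: R = 1/(2πr₁h) = 3.143 m·K/W; Q = 51.9/3.143 = 16.5 W/m.
Coated: R = R_cond + R_conv = 2.298 m·K/W; Q = 51.9/2.298 = 22.6 W/m.

increases: 16.5 → 22.6 W/m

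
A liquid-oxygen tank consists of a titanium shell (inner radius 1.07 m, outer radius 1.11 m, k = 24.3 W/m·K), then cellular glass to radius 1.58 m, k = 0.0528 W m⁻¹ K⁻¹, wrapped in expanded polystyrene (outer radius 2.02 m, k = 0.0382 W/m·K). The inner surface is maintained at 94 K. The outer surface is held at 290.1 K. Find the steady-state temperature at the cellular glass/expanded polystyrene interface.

T = 208.6 K

Treat each layer as a resistance in series:
  R_titanium = (1/1.07 − 1/1.11)/(4πk) = 0.03368/(4π·24.3) = 1.103×10^-4 K/W
  R_cellular glass = (1/1.11 − 1/1.58)/(4πk) = 0.2680/(4π·0.0528) = 0.4039 K/W
  R_expanded polystyrene = (1/1.58 − 1/2.02)/(4πk) = 0.1379/(4π·0.0382) = 0.2872 K/W
ΣR = 1.103×10^-4 + 0.4039 + 0.2872 = 0.6912 K/W
Q = ΔT/ΣR = (94 K − 290.1 K)/0.6912 = -283.7 W
From the inner boundary to the cellular glass/expanded polystyrene interface, ΣR_partial = 0.4040 K/W.
T_interface = T_in − Q·ΣR_partial = 94 K − (-283.7)(0.4040) = 208.6 K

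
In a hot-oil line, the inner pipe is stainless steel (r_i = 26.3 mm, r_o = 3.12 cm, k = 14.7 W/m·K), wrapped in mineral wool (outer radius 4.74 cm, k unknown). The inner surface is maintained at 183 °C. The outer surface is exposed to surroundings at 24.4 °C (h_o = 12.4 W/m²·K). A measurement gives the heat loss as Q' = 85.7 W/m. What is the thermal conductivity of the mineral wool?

k = 0.0422 W/m·K

ΣR = ΔT/Q' = |183 − 24.4|/85.7 = 1.851 m·K/W
Known resistances:
  R'_stainless steel = ln(0.0312/0.0263)/(2πk) = 0.1708/(2π·14.7) = 0.001850 m·K/W
  R'_conv,out = 1/(2πr h) = 1/(2π·0.0474·12.4) = 0.2708 m·K/W
R_mineral wool = ΣR − ΣR_known = 1.851 − 0.2727 = 1.578 m·K/W
ln(r₂/r₁)/(2πk) = 1.578 ⇒ k = 0.4182/(2π·1.578) = 0.0422 W/m·K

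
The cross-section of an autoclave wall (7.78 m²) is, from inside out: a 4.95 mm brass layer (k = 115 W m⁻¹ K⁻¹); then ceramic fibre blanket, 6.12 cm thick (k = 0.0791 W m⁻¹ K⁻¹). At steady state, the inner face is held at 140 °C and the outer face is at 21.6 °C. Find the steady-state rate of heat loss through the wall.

Q = 1190 W

Series thermal resistances, inner to outer:
  R_brass = L/(kA) = 0.00495/(115·7.78) = 5.533×10^-6 K/W
  R_ceramic fibre blanket = L/(kA) = 0.0612/(0.0791·7.78) = 0.09945 K/W
ΣR = 5.533×10^-6 + 0.09945 = 0.09946 K/W
Q = ΔT/ΣR = (140 °C − 21.6 °C)/0.09946 = 1190 W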